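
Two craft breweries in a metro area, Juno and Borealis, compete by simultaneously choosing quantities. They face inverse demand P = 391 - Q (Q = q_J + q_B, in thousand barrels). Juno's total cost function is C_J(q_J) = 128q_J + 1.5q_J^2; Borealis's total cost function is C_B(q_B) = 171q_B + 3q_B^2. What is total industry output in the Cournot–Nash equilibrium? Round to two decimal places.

Juno's profit: π_J = (391 - Q)q_J - (128q_J + (3/2)q_J²). Setting ∂π_J/∂q_J = 0: 263 - 5q_J - (q_B) = 0.
Borealis's profit: π_B = (391 - Q)q_B - (171q_B + 3q_B²). Setting ∂π_B/∂q_B = 0: 220 - 8q_B - (q_J) = 0.
Best responses: q_J = (263 - q_B)/5, q_B = (220 - q_J)/8.
Substituting one into the other gives q_J = 628/13 and q_B = 279/13.
Total output Q = 628/13 + 279/13 = 907/13.

69.77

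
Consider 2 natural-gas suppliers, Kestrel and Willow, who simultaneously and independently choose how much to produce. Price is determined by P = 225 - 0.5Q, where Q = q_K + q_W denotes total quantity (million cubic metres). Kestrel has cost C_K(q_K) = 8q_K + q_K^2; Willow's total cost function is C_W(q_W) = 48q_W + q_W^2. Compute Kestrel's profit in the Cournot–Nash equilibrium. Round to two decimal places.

6198.98

Kestrel's profit: π_K = (225 - 0.5Q)q_K - (8q_K + q_K²). Setting ∂π_K/∂q_K = 0: 217 - 3q_K - (1/2)(q_W) = 0.
Willow's first-order condition: 177 - 3q_W - (1/2)(q_K) = 0.
Rearranging gives the reaction functions q_K = (217 - (1/2)q_W)/3 and q_W = (177 - (1/2)q_K)/3.
Solving the pair: q_K = 450/7, q_W = 338/7.
Price P = 225 - (1/2)·(788/7) = 1181/7.
Kestrel's profit: (1181/7)·(450/7) - 8·(450/7) - (450/7)² = 6198.9796.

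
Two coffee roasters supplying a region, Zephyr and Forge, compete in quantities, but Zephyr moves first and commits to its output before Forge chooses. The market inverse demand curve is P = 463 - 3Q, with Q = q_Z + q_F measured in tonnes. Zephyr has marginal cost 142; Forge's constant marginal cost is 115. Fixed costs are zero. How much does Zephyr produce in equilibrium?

The follower Forge best-responds to any q_Z: π_F = (463 - 3Q)q_F - 115q_F.
Follower FOC: 348 - 3q_Z - 6q_F = 0, so q_F(q_Z) = (348 - 3q_Z)/6.
The leader anticipates this reaction. Substituting into P = 463 - 3Q gives P = 289 - (3/2)q_Z, so π_Z = (289 - (3/2)q_Z)q_Z - 142q_Z.
The leader's first-order condition 147 - 3q_Z = 0 yields q_Z = 49.
Then q_F = (348 - 3·49)/6 = 67/2.

49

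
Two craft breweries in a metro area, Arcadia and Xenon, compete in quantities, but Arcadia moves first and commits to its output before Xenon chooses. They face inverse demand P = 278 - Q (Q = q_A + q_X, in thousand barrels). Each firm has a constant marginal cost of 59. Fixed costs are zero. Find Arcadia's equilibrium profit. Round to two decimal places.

The follower Xenon best-responds to any q_A: π_X = (278 - Q)q_X - 59q_X.
∂π_X/∂q_X = 219 - q_A - 2q_X = 0 gives the reaction function q_X = (219 - q_A)/2.
Arcadia substitutes q_X(q_A) into its own profit: π_A = q_A(278 - q_A - (219 - q_A)/2) - 59q_A = (337/2 - (1/2)q_A)q_A - 59q_A.
Leader FOC: 219/2 - q_A = 0, so q_A = 219/2.
Then q_X = (219 - 219/2)/2 = 219/4.
Price P = 278 - 657/4 = 455/4.
Arcadia's profit: (455/4 - 59)·(219/2) = 5995.1250.

5995.13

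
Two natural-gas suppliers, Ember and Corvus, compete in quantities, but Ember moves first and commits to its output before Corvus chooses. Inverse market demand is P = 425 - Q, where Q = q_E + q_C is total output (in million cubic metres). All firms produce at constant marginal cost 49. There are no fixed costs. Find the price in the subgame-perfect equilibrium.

143

The follower Corvus best-responds to any q_E: π_C = (425 - Q)q_C - 49q_C.
Setting the follower's marginal profit to zero, 376 - q_E - 2q_C = 0, i.e. q_C = (376 - q_E)/2.
The leader anticipates this reaction. Substituting into P = 425 - Q gives P = 237 - (1/2)q_E, so π_E = (237 - (1/2)q_E)q_E - 49q_E.
The leader's first-order condition 188 - q_E = 0 yields q_E = 188.
Then q_C = (376 - 188)/2 = 94.
Total output Q = 282, so price P = 425 - 282 = 143.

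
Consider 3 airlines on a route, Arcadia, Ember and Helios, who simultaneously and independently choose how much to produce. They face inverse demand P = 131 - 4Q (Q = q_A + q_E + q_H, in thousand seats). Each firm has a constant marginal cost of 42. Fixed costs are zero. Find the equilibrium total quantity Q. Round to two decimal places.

A representative firm's profit is π_i = q_i(131 - 4Q) - 42q_i.
First-order condition (treating rivals' output as given): 89 - 8q_i - 4·Σ_{j≠i} q_j = 0.
By symmetry each firm produces the same amount; substituting Σ_{j≠i} q_j = 2q_i yields q_i = 89/16.
Total output Q = 89/16 + 89/16 + 89/16 = 267/16.

16.69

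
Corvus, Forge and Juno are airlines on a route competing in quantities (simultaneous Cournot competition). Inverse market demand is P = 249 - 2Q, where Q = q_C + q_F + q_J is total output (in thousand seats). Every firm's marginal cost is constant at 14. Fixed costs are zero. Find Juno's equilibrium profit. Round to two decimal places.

Each firm earns π_i = (249 - 2Q)q_i - 14q_i.
Setting ∂π_i/∂q_i = 0 with rivals' quantities fixed: 235 - 4q_i - 2·Σ_{j≠i} q_j = 0.
By symmetry each firm produces the same amount; substituting Σ_{j≠i} q_j = 2q_i yields q_i = 235/8.
Price P = 249 - 2·(705/8) = 291/4.
Juno's profit: (291/4 - 14)·(235/8) = 1725.7813.

1725.78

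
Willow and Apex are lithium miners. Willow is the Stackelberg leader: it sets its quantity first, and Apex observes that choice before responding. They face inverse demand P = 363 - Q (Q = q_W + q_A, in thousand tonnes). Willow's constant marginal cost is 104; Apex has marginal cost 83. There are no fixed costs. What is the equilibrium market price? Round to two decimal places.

The follower Apex best-responds to any q_W: π_A = (363 - Q)q_A - 83q_A.
Setting the follower's marginal profit to zero, 280 - q_W - 2q_A = 0, i.e. q_A = (280 - q_W)/2.
The leader anticipates this reaction. Substituting into P = 363 - Q gives P = 223 - (1/2)q_W, so π_W = (223 - (1/2)q_W)q_W - 104q_W.
The leader's first-order condition 119 - q_W = 0 yields q_W = 119.
Then q_A = (280 - 119)/2 = 161/2.
Total output Q = 399/2, so price P = 363 - 399/2 = 327/2.

163.50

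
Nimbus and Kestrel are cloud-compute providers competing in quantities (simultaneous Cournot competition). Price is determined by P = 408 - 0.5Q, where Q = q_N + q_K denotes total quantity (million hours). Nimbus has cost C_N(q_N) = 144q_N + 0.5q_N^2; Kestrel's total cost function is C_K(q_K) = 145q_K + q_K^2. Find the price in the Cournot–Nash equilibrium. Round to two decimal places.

316.30

Nimbus's profit: π_N = (408 - 0.5Q)q_N - (144q_N + (1/2)q_N²). Setting ∂π_N/∂q_N = 0: 264 - 2q_N - (1/2)(q_K) = 0.
Kestrel's first-order condition: 263 - 3q_K - (1/2)(q_N) = 0.
So q_N = (264 - (1/2)q_K)/2 and q_K = (263 - (1/2)q_N)/3.
Solving the pair: q_N = 114.8696, q_K = 1576/23.
Total output Q = 183.3913, so price P = 408 - (1/2)·183.3913 = 316.3043.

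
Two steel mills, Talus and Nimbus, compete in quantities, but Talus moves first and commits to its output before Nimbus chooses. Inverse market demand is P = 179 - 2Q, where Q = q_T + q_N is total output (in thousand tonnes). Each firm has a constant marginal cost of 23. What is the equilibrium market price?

Solve by backward induction. Given q_T, the follower Nimbus maximises π_N = (179 - 2q_T - 2q_N)q_N - 23q_N.
Follower FOC: 156 - 2q_T - 4q_N = 0, so q_N(q_T) = (156 - 2q_T)/4.
Talus substitutes q_N(q_T) into its own profit: π_T = q_T(179 - 2q_T - (156 - 2q_T)/2) - 23q_T = (101 - q_T)q_T - 23q_T.
The leader's first-order condition 78 - 2q_T = 0 yields q_T = 39.
Then q_N = (156 - 2·39)/4 = 39/2.
Total output Q = 117/2, so price P = 179 - 2·(117/2) = 62.

62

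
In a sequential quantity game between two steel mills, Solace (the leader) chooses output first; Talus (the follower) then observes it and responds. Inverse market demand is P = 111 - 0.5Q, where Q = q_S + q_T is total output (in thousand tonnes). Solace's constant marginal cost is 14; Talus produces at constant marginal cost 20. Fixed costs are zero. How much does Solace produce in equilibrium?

103

The follower Talus best-responds to any q_S: π_T = (111 - 0.5Q)q_T - 20q_T.
Follower FOC: 91 - (1/2)q_S - q_T = 0, so q_T(q_S) = (91 - (1/2)q_S).
The leader anticipates this reaction. Substituting into P = 111 - 0.5Q gives P = 131/2 - (1/4)q_S, so π_S = (131/2 - (1/4)q_S)q_S - 14q_S.
Maximising: ∂π_S/∂q_S = 103/2 - (1/2)q_S = 0, giving q_S = 103.
Then q_T = (91 - (1/2)·103) = 79/2.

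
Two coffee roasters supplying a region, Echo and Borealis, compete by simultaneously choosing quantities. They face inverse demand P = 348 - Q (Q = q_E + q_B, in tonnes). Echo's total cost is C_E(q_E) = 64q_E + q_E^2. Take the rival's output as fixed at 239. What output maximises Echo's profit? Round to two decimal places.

11.25

With the rival's output fixed at 239, Echo's profit is π_E = (348 - 239 - q_E)q_E - (64q_E + q_E²) = (109 - q_E)q_E - (64q_E + q_E²).
∂π_E/∂q_E = 45 - 4q_E = 0, so q_E = 45/4.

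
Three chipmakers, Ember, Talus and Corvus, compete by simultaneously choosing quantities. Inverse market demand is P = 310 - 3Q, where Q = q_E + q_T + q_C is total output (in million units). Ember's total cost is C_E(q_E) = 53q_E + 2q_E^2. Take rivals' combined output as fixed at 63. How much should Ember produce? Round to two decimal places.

6.80

With rivals' combined output fixed at 63, Ember's profit is π_E = (310 - 3·63 - 3q_E)q_E - (53q_E + 2q_E²) = (121 - 3q_E)q_E - (53q_E + 2q_E²).
∂π_E/∂q_E = 68 - 10q_E = 0, so q_E = 34/5.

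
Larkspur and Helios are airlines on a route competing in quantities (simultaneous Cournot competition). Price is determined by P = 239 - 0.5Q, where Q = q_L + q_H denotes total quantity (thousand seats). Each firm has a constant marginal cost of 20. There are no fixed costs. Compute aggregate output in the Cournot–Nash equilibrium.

A representative firm's profit is π_i = q_i(239 - 0.5Q) - 20q_i.
Setting ∂π_i/∂q_i = 0 with rivals' quantities fixed: 219 - q_i - (1/2)q_j = 0.
With identical firms every q_j equals q_i, so q_j = q_i and 219 = (3/2)q_i, giving q_i = 146.
Total output Q = 146 + 146 = 292.

292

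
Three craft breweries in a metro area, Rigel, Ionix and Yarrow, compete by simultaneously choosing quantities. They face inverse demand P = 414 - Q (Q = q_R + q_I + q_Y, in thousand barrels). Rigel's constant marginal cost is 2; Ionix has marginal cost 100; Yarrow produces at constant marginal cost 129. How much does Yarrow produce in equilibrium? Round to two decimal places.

32.25

Rigel's profit: π_R = (414 - Q)q_R - (2q_R). Setting ∂π_R/∂q_R = 0: 412 - 2q_R - (q_I + q_Y) = 0.
Ionix's profit: π_I = (414 - Q)q_I - (100q_I). Setting ∂π_I/∂q_I = 0: 314 - 2q_I - (q_R + q_Y) = 0.
Yarrow's profit: π_Y = (414 - Q)q_Y - (129q_Y). Setting ∂π_Y/∂q_Y = 0: 285 - 2q_Y - (q_R + q_I) = 0.
Adding the 3 conditions: 1011 − 2Q − 2Q = 0, i.e. Q = 1011/4.
Back-substituting: q_R = (412 − 1011/4) = 637/4, q_I = (314 − 1011/4) = 245/4, q_Y = (285 − 1011/4) = 129/4.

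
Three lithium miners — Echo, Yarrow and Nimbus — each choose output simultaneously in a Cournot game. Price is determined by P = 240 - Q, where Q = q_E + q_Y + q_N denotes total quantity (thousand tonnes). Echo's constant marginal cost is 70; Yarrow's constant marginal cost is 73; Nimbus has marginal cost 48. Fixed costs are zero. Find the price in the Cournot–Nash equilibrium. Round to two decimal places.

Echo's profit: π_E = (240 - Q)q_E - (70q_E). Setting ∂π_E/∂q_E = 0: 170 - 2q_E - (q_Y + q_N) = 0.
Yarrow's first-order condition: 167 - 2q_Y - (q_E + q_N) = 0.
Nimbus's first-order condition: 192 - 2q_N - (q_E + q_Y) = 0.
Adding the 3 conditions: 529 − 2Q − 2Q = 0, i.e. Q = 529/4.
Back-substituting: q_E = (170 − 529/4) = 151/4, q_Y = (167 − 529/4) = 139/4, q_N = (192 − 529/4) = 239/4.
Total output Q = 529/4, so price P = 240 - 529/4 = 431/4.

107.75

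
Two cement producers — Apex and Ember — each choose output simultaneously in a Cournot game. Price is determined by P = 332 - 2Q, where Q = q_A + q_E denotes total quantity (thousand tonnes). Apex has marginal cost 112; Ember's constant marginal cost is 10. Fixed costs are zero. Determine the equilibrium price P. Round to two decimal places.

151.33

Apex's profit: π_A = (332 - 2Q)q_A - (112q_A). Setting ∂π_A/∂q_A = 0: 220 - 4q_A - 2(q_E) = 0.
Ember's profit: π_E = (332 - 2Q)q_E - (10q_E). Setting ∂π_E/∂q_E = 0: 322 - 4q_E - 2(q_A) = 0.
So q_A = (220 - 2q_E)/4 and q_E = (322 - 2q_A)/4.
Substituting one into the other gives q_A = 59/3 and q_E = 212/3.
Total output Q = 271/3, so price P = 332 - 2·(271/3) = 454/3.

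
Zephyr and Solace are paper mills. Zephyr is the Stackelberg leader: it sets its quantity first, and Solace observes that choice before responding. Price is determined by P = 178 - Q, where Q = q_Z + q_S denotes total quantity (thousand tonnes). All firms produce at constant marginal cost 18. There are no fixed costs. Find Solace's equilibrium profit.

1600

The follower Solace best-responds to any q_Z: π_S = (178 - Q)q_S - 18q_S.
∂π_S/∂q_S = 160 - q_Z - 2q_S = 0 gives the reaction function q_S = (160 - q_Z)/2.
The leader anticipates this reaction. Substituting into P = 178 - Q gives P = 98 - (1/2)q_Z, so π_Z = (98 - (1/2)q_Z)q_Z - 18q_Z.
The leader's first-order condition 80 - q_Z = 0 yields q_Z = 80.
Then q_S = (160 - 80)/2 = 40.
Price P = 178 - 120 = 58.
Solace's profit: (58 - 18)·40 = 1600.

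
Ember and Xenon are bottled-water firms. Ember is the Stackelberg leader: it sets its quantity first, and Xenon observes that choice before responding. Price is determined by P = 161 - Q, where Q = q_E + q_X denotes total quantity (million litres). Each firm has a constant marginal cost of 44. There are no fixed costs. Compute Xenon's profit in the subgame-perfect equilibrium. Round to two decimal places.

855.56

The follower Xenon best-responds to any q_E: π_X = (161 - Q)q_X - 44q_X.
Setting the follower's marginal profit to zero, 117 - q_E - 2q_X = 0, i.e. q_X = (117 - q_E)/2.
Ember substitutes q_X(q_E) into its own profit: π_E = q_E(161 - q_E - (117 - q_E)/2) - 44q_E = (205/2 - (1/2)q_E)q_E - 44q_E.
Leader FOC: 117/2 - q_E = 0, so q_E = 117/2.
Then q_X = (117 - 117/2)/2 = 117/4.
Price P = 161 - 351/4 = 293/4.
Xenon's profit: (293/4 - 44)·(117/4) = 855.5625.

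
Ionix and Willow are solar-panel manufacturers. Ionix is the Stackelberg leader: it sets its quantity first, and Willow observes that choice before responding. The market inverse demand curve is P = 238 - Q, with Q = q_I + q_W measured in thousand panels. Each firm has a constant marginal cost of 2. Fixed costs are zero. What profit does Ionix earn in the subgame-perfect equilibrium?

6962

The follower Willow best-responds to any q_I: π_W = (238 - Q)q_W - 2q_W.
∂π_W/∂q_W = 236 - q_I - 2q_W = 0 gives the reaction function q_W = (236 - q_I)/2.
Ionix substitutes q_W(q_I) into its own profit: π_I = q_I(238 - q_I - (236 - q_I)/2) - 2q_I = (120 - (1/2)q_I)q_I - 2q_I.
Maximising: ∂π_I/∂q_I = 118 - q_I = 0, giving q_I = 118.
Then q_W = (236 - 118)/2 = 59.
Price P = 238 - 177 = 61.
Ionix's profit: (61 - 2)·118 = 6962.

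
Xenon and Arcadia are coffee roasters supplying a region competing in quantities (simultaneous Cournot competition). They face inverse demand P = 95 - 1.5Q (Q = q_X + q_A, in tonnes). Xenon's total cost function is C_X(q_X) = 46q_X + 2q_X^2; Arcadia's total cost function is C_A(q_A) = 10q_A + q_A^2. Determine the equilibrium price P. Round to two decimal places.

65.73

Xenon's profit: π_X = (95 - 1.5Q)q_X - (46q_X + 2q_X²). Setting ∂π_X/∂q_X = 0: 49 - 7q_X - (3/2)(q_A) = 0.
Arcadia's profit: π_A = (95 - 1.5Q)q_A - (10q_A + q_A²). Setting ∂π_A/∂q_A = 0: 85 - 5q_A - (3/2)(q_X) = 0.
Rearranging gives the reaction functions q_X = (49 - (3/2)q_A)/7 and q_A = (85 - (3/2)q_X)/5.
Substituting one into the other gives q_X = 470/131 and q_A = 15.9237.
Total output Q = 19.5115, so price P = 95 - (3/2)·19.5115 = 65.7328.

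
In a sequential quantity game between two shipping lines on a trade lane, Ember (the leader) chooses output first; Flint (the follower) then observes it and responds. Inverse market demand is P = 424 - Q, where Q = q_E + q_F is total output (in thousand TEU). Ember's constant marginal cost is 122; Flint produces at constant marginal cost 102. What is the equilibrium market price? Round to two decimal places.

The follower Flint best-responds to any q_E: π_F = (424 - Q)q_F - 102q_F.
Follower FOC: 322 - q_E - 2q_F = 0, so q_F(q_E) = (322 - q_E)/2.
Ember substitutes q_F(q_E) into its own profit: π_E = q_E(424 - q_E - (322 - q_E)/2) - 122q_E = (263 - (1/2)q_E)q_E - 122q_E.
Leader FOC: 141 - q_E = 0, so q_E = 141.
Then q_F = (322 - 141)/2 = 181/2.
Total output Q = 463/2, so price P = 424 - 463/2 = 385/2.

192.50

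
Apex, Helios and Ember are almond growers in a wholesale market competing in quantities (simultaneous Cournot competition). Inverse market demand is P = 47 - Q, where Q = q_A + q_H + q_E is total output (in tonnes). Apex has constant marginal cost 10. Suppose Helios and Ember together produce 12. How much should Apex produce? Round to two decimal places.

12.50

With rivals' combined output fixed at 12, Apex's profit is π_A = (47 - 12 - q_A)q_A - (10q_A) = (35 - q_A)q_A - (10q_A).
∂π_A/∂q_A = 25 - 2q_A = 0, so q_A = 25/2.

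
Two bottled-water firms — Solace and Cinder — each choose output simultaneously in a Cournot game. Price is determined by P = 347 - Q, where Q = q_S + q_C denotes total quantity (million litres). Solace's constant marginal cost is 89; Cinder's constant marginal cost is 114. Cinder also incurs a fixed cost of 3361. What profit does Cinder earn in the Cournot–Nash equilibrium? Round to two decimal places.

Solace's profit: π_S = (347 - Q)q_S - (89q_S). Setting ∂π_S/∂q_S = 0: 258 - 2q_S - (q_C) = 0.
Cinder's profit: π_C = (347 - Q)q_C - (114q_C). Setting ∂π_C/∂q_C = 0: 233 - 2q_C - (q_S) = 0.
So q_S = (258 - q_C)/2 and q_C = (233 - q_S)/2.
Substituting one into the other gives q_S = 283/3 and q_C = 208/3.
Price P = 347 - 491/3 = 550/3.
Cinder's profit: (550/3 - 114)·(208/3) - 3361 = 1446.1111.

1446.11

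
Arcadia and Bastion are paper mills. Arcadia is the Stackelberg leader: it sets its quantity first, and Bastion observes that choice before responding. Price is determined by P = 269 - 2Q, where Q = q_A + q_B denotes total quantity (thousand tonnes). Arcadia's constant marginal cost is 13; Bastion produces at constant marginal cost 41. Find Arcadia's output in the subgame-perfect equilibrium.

71

The follower Bastion best-responds to any q_A: π_B = (269 - 2Q)q_B - 41q_B.
Follower FOC: 228 - 2q_A - 4q_B = 0, so q_B(q_A) = (228 - 2q_A)/4.
The leader anticipates this reaction. Substituting into P = 269 - 2Q gives P = 155 - q_A, so π_A = (155 - q_A)q_A - 13q_A.
The leader's first-order condition 142 - 2q_A = 0 yields q_A = 71.
Then q_B = (228 - 2·71)/4 = 43/2.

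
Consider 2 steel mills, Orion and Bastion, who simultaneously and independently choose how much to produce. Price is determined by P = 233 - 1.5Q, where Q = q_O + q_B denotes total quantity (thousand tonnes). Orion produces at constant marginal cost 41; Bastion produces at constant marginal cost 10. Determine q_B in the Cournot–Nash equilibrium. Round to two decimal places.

56.44

Orion's profit: π_O = (233 - 1.5Q)q_O - (41q_O). Setting ∂π_O/∂q_O = 0: 192 - 3q_O - (3/2)(q_B) = 0.
Bastion's first-order condition: 223 - 3q_B - (3/2)(q_O) = 0.
Best responses: q_O = (192 - (3/2)q_B)/3, q_B = (223 - (3/2)q_O)/3.
Solving the pair: q_O = 322/9, q_B = 508/9.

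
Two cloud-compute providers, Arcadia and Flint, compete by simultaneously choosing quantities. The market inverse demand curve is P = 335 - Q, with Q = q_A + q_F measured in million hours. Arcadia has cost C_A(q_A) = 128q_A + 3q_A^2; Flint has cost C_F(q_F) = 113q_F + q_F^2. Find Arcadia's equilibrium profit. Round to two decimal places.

Arcadia's profit: π_A = (335 - Q)q_A - (128q_A + 3q_A²). Setting ∂π_A/∂q_A = 0: 207 - 8q_A - (q_F) = 0.
Flint's first-order condition: 222 - 4q_F - (q_A) = 0.
So q_A = (207 - q_F)/8 and q_F = (222 - q_A)/4.
Substituting one into the other gives q_A = 606/31 and q_F = 1569/31.
Price P = 335 - 70.1613 = 264.8387.
Arcadia's profit: 264.8387·(606/31) - 128·(606/31) - 3(606/31)² = 1528.5578.

1528.56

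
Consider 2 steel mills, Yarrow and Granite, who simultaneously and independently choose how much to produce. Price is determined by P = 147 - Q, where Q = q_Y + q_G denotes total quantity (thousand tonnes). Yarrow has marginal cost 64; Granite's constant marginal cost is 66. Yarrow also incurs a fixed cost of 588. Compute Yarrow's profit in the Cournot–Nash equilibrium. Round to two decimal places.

214.78

Yarrow's profit: π_Y = (147 - Q)q_Y - (64q_Y). Setting ∂π_Y/∂q_Y = 0: 83 - 2q_Y - (q_G) = 0.
Granite's first-order condition: 81 - 2q_G - (q_Y) = 0.
Best responses: q_Y = (83 - q_G)/2, q_G = (81 - q_Y)/2.
Substituting one into the other gives q_Y = 85/3 and q_G = 79/3.
Price P = 147 - 164/3 = 277/3.
Yarrow's profit: (277/3 - 64)·(85/3) - 588 = 1933/9.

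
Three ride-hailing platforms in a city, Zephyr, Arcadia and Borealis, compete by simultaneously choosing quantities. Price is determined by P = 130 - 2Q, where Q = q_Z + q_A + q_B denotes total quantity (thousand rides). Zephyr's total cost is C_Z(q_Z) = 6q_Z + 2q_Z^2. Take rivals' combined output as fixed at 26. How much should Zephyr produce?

With rivals' combined output fixed at 26, Zephyr's profit is π_Z = (130 - 2·26 - 2q_Z)q_Z - (6q_Z + 2q_Z²) = (78 - 2q_Z)q_Z - (6q_Z + 2q_Z²).
∂π_Z/∂q_Z = 72 - 8q_Z = 0, so q_Z = 9.

9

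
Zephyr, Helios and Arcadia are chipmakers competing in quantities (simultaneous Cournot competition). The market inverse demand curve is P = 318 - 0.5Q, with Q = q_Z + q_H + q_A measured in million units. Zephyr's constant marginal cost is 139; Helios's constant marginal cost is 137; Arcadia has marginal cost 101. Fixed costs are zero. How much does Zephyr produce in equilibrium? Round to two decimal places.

69.50

Zephyr's profit: π_Z = (318 - 0.5Q)q_Z - (139q_Z). Setting ∂π_Z/∂q_Z = 0: 179 - q_Z - (1/2)(q_H + q_A) = 0.
Helios's profit: π_H = (318 - 0.5Q)q_H - (137q_H). Setting ∂π_H/∂q_H = 0: 181 - q_H - (1/2)(q_Z + q_A) = 0.
Arcadia's profit: π_A = (318 - 0.5Q)q_A - (101q_A). Setting ∂π_A/∂q_A = 0: 217 - q_A - (1/2)(q_Z + q_H) = 0.
Summing all 3 equations gives 577 − 2Q = 0, hence Q = 577/2.
Back-substituting: q_Z = (179 − 577/4)/(1/2) = 139/2, q_H = (181 − 577/4)/(1/2) = 147/2, q_A = (217 − 577/4)/(1/2) = 291/2.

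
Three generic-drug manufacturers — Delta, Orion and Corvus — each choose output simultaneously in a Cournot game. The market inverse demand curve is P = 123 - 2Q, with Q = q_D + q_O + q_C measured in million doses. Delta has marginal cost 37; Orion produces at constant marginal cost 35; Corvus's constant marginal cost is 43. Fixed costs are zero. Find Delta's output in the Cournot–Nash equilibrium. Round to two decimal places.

Delta's profit: π_D = (123 - 2Q)q_D - (37q_D). Setting ∂π_D/∂q_D = 0: 86 - 4q_D - 2(q_O + q_C) = 0.
Orion's first-order condition: 88 - 4q_O - 2(q_D + q_C) = 0.
Corvus's first-order condition: 80 - 4q_C - 2(q_D + q_O) = 0.
Summing all 3 equations gives 254 − 8Q = 0, hence Q = 127/4.
Back-substituting: q_D = (86 − 127/2)/2 = 45/4, q_O = (88 − 127/2)/2 = 49/4, q_C = (80 − 127/2)/2 = 33/4.

11.25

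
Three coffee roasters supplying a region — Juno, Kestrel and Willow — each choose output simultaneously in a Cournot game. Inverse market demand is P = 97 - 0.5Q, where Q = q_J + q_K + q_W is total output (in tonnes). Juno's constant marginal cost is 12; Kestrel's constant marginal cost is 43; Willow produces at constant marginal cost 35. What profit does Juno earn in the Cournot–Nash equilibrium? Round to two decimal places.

2415.13

Juno's profit: π_J = (97 - 0.5Q)q_J - (12q_J). Setting ∂π_J/∂q_J = 0: 85 - q_J - (1/2)(q_K + q_W) = 0.
Kestrel's first-order condition: 54 - q_K - (1/2)(q_J + q_W) = 0.
Willow's first-order condition: 62 - q_W - (1/2)(q_J + q_K) = 0.
Summing all 3 equations gives 201 − 2Q = 0, hence Q = 201/2.
Back-substituting: q_J = (85 − 201/4)/(1/2) = 139/2, q_K = (54 − 201/4)/(1/2) = 15/2, q_W = (62 − 201/4)/(1/2) = 47/2.
Price P = 97 - (1/2)·(201/2) = 187/4.
Juno's profit: (187/4 - 12)·(139/2) = 2415.1250.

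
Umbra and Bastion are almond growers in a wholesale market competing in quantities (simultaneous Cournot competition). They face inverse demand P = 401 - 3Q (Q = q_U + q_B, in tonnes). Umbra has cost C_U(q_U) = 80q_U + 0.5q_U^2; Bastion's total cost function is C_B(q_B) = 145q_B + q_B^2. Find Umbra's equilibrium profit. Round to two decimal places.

5133.54

Umbra's profit: π_U = (401 - 3Q)q_U - (80q_U + (1/2)q_U²). Setting ∂π_U/∂q_U = 0: 321 - 7q_U - 3(q_B) = 0.
Bastion's first-order condition: 256 - 8q_B - 3(q_U) = 0.
Best responses: q_U = (321 - 3q_B)/7, q_B = (256 - 3q_U)/8.
Substituting one into the other gives q_U = 1800/47 and q_B = 829/47.
Price P = 401 - 3·55.9362 = 233.1915.
Umbra's profit: 233.1915·(1800/47) - 80·(1800/47) - (1/2)(1800/47)² = 5133.5446.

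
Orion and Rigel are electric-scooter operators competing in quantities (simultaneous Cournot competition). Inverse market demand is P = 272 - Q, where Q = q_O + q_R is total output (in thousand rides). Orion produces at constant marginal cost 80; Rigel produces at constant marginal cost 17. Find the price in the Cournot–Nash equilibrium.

123

Orion's profit: π_O = (272 - Q)q_O - (80q_O). Setting ∂π_O/∂q_O = 0: 192 - 2q_O - (q_R) = 0.
Rigel's profit: π_R = (272 - Q)q_R - (17q_R). Setting ∂π_R/∂q_R = 0: 255 - 2q_R - (q_O) = 0.
So q_O = (192 - q_R)/2 and q_R = (255 - q_O)/2.
Substituting one into the other gives q_O = 43 and q_R = 106.
Total output Q = 149, so price P = 272 - 149 = 123.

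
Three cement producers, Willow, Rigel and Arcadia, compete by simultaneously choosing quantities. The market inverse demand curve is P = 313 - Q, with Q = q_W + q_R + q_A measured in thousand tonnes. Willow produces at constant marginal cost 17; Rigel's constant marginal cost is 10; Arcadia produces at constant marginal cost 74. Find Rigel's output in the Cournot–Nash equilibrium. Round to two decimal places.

93.50

Willow's profit: π_W = (313 - Q)q_W - (17q_W). Setting ∂π_W/∂q_W = 0: 296 - 2q_W - (q_R + q_A) = 0.
Rigel's profit: π_R = (313 - Q)q_R - (10q_R). Setting ∂π_R/∂q_R = 0: 303 - 2q_R - (q_W + q_A) = 0.
Arcadia's profit: π_A = (313 - Q)q_A - (74q_A). Setting ∂π_A/∂q_A = 0: 239 - 2q_A - (q_W + q_R) = 0.
Summing all 3 equations gives 838 − 4Q = 0, hence Q = 419/2.
Back-substituting: q_W = (296 − 419/2) = 173/2, q_R = (303 − 419/2) = 187/2, q_A = (239 − 419/2) = 59/2.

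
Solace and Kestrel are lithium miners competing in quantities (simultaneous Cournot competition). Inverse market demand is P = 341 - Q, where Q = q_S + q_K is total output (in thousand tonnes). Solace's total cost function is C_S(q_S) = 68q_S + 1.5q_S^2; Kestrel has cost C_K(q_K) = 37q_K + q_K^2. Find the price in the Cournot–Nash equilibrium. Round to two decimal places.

Solace's profit: π_S = (341 - Q)q_S - (68q_S + (3/2)q_S²). Setting ∂π_S/∂q_S = 0: 273 - 5q_S - (q_K) = 0.
Kestrel's first-order condition: 304 - 4q_K - (q_S) = 0.
So q_S = (273 - q_K)/5 and q_K = (304 - q_S)/4.
Solving the pair: q_S = 788/19, q_K = 1247/19.
Total output Q = 107.1053, so price P = 341 - 107.1053 = 233.8947.

233.89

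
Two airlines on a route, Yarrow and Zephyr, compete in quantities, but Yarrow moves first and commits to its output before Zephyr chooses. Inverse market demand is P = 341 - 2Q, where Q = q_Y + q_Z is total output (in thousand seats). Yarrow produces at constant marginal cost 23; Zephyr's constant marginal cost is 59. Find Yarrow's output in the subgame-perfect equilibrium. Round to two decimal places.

The follower Zephyr best-responds to any q_Y: π_Z = (341 - 2Q)q_Z - 59q_Z.
∂π_Z/∂q_Z = 282 - 2q_Y - 4q_Z = 0 gives the reaction function q_Z = (282 - 2q_Y)/4.
Yarrow substitutes q_Z(q_Y) into its own profit: π_Y = q_Y(341 - 2q_Y - (282 - 2q_Y)/2) - 23q_Y = (200 - q_Y)q_Y - 23q_Y.
The leader's first-order condition 177 - 2q_Y = 0 yields q_Y = 177/2.
Then q_Z = (282 - 2·(177/2))/4 = 105/4.

88.50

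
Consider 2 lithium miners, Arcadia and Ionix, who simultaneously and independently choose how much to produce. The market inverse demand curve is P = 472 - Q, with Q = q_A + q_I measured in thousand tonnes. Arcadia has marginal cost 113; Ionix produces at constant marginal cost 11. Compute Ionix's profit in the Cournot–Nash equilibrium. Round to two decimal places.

Arcadia's profit: π_A = (472 - Q)q_A - (113q_A). Setting ∂π_A/∂q_A = 0: 359 - 2q_A - (q_I) = 0.
Ionix's first-order condition: 461 - 2q_I - (q_A) = 0.
Rearranging gives the reaction functions q_A = (359 - q_I)/2 and q_I = (461 - q_A)/2.
Solving the pair: q_A = 257/3, q_I = 563/3.
Price P = 472 - 820/3 = 596/3.
Ionix's profit: (596/3 - 11)·(563/3) = 35218.7778.

35218.78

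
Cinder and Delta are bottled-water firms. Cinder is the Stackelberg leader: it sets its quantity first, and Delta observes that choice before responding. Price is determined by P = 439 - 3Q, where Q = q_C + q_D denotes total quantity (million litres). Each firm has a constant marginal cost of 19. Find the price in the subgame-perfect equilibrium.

Solve by backward induction. Given q_C, the follower Delta maximises π_D = (439 - 3q_C - 3q_D)q_D - 19q_D.
Setting the follower's marginal profit to zero, 420 - 3q_C - 6q_D = 0, i.e. q_D = (420 - 3q_C)/6.
Cinder substitutes q_D(q_C) into its own profit: π_C = q_C(439 - 3q_C - (420 - 3q_C)/2) - 19q_C = (229 - (3/2)q_C)q_C - 19q_C.
Maximising: ∂π_C/∂q_C = 210 - 3q_C = 0, giving q_C = 70.
Then q_D = (420 - 3·70)/6 = 35.
Total output Q = 105, so price P = 439 - 3·105 = 124.

124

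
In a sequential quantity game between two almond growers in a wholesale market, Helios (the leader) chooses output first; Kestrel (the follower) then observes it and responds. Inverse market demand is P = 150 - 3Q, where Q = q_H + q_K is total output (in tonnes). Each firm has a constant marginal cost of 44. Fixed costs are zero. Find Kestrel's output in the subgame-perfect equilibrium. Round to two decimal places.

8.83

The follower Kestrel best-responds to any q_H: π_K = (150 - 3Q)q_K - 44q_K.
Setting the follower's marginal profit to zero, 106 - 3q_H - 6q_K = 0, i.e. q_K = (106 - 3q_H)/6.
Helios substitutes q_K(q_H) into its own profit: π_H = q_H(150 - 3q_H - (106 - 3q_H)/2) - 44q_H = (97 - (3/2)q_H)q_H - 44q_H.
The leader's first-order condition 53 - 3q_H = 0 yields q_H = 53/3.
Then q_K = (106 - 3·(53/3))/6 = 53/6.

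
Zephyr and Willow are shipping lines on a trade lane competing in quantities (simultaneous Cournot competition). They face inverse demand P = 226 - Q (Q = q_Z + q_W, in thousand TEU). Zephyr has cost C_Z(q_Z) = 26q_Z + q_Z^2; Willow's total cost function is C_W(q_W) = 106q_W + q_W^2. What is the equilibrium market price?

162

Zephyr's profit: π_Z = (226 - Q)q_Z - (26q_Z + q_Z²). Setting ∂π_Z/∂q_Z = 0: 200 - 4q_Z - (q_W) = 0.
Willow's first-order condition: 120 - 4q_W - (q_Z) = 0.
Best responses: q_Z = (200 - q_W)/4, q_W = (120 - q_Z)/4.
Substituting one into the other gives q_Z = 136/3 and q_W = 56/3.
Total output Q = 64, so price P = 226 - 64 = 162.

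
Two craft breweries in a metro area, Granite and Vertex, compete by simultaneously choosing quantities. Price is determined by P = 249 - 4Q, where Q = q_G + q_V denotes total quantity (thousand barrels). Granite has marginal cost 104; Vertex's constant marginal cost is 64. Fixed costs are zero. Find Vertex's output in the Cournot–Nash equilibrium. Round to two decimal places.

18.75

Granite's profit: π_G = (249 - 4Q)q_G - (104q_G). Setting ∂π_G/∂q_G = 0: 145 - 8q_G - 4(q_V) = 0.
Vertex's profit: π_V = (249 - 4Q)q_V - (64q_V). Setting ∂π_V/∂q_V = 0: 185 - 8q_V - 4(q_G) = 0.
Best responses: q_G = (145 - 4q_V)/8, q_V = (185 - 4q_G)/8.
Solving the pair: q_G = 35/4, q_V = 75/4.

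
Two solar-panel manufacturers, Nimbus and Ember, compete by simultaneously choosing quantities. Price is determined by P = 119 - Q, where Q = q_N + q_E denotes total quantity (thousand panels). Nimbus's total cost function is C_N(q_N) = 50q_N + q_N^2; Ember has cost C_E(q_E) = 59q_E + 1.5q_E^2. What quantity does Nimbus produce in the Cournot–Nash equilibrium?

Nimbus's profit: π_N = (119 - Q)q_N - (50q_N + q_N²). Setting ∂π_N/∂q_N = 0: 69 - 4q_N - (q_E) = 0.
Ember's profit: π_E = (119 - Q)q_E - (59q_E + (3/2)q_E²). Setting ∂π_E/∂q_E = 0: 60 - 5q_E - (q_N) = 0.
Rearranging gives the reaction functions q_N = (69 - q_E)/4 and q_E = (60 - q_N)/5.
Substituting one into the other gives q_N = 15 and q_E = 9.

15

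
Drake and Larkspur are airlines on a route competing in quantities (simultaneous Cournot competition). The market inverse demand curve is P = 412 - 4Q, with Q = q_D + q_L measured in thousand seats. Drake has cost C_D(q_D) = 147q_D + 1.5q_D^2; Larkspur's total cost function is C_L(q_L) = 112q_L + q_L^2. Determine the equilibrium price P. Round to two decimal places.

254.98

Drake's profit: π_D = (412 - 4Q)q_D - (147q_D + (3/2)q_D²). Setting ∂π_D/∂q_D = 0: 265 - 11q_D - 4(q_L) = 0.
Larkspur's profit: π_L = (412 - 4Q)q_L - (112q_L + q_L²). Setting ∂π_L/∂q_L = 0: 300 - 10q_L - 4(q_D) = 0.
Best responses: q_D = (265 - 4q_L)/11, q_L = (300 - 4q_D)/10.
Solving the pair: q_D = 725/47, q_L = 1120/47.
Total output Q = 1845/47, so price P = 412 - 4·(1845/47) = 254.9787.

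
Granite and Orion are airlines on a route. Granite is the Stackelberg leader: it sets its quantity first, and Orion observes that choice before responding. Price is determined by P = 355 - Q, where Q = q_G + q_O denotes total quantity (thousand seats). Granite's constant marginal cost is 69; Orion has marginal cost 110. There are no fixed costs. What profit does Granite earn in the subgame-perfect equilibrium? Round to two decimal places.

The follower Orion best-responds to any q_G: π_O = (355 - Q)q_O - 110q_O.
Setting the follower's marginal profit to zero, 245 - q_G - 2q_O = 0, i.e. q_O = (245 - q_G)/2.
The leader anticipates this reaction. Substituting into P = 355 - Q gives P = 465/2 - (1/2)q_G, so π_G = (465/2 - (1/2)q_G)q_G - 69q_G.
The leader's first-order condition 327/2 - q_G = 0 yields q_G = 327/2.
Then q_O = (245 - 327/2)/2 = 163/4.
Price P = 355 - 817/4 = 603/4.
Granite's profit: (603/4 - 69)·(327/2) = 13366.1250.

13366.13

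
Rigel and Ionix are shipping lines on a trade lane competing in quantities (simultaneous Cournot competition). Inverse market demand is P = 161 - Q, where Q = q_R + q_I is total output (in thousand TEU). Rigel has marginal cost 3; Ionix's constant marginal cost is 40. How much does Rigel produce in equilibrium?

65

Rigel's profit: π_R = (161 - Q)q_R - (3q_R). Setting ∂π_R/∂q_R = 0: 158 - 2q_R - (q_I) = 0.
Ionix's first-order condition: 121 - 2q_I - (q_R) = 0.
Rearranging gives the reaction functions q_R = (158 - q_I)/2 and q_I = (121 - q_R)/2.
Substituting one into the other gives q_R = 65 and q_I = 28.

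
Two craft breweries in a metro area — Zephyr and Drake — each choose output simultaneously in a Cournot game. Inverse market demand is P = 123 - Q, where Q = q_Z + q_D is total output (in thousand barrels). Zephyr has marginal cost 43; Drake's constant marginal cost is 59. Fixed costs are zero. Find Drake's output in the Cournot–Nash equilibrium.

Zephyr's profit: π_Z = (123 - Q)q_Z - (43q_Z). Setting ∂π_Z/∂q_Z = 0: 80 - 2q_Z - (q_D) = 0.
Drake's profit: π_D = (123 - Q)q_D - (59q_D). Setting ∂π_D/∂q_D = 0: 64 - 2q_D - (q_Z) = 0.
Rearranging gives the reaction functions q_Z = (80 - q_D)/2 and q_D = (64 - q_Z)/2.
Solving the pair: q_Z = 32, q_D = 16.

16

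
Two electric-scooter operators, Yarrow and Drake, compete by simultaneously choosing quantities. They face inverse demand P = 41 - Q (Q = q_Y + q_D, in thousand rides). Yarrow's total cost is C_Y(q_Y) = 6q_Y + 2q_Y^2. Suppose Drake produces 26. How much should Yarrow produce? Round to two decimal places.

With the rival's output fixed at 26, Yarrow's profit is π_Y = (41 - 26 - q_Y)q_Y - (6q_Y + 2q_Y²) = (15 - q_Y)q_Y - (6q_Y + 2q_Y²).
∂π_Y/∂q_Y = 9 - 6q_Y = 0, so q_Y = 3/2.

1.50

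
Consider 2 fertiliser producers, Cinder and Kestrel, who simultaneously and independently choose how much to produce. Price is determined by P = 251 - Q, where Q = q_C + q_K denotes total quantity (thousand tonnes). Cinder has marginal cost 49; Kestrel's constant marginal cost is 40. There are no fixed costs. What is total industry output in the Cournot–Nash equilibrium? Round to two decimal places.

Cinder's profit: π_C = (251 - Q)q_C - (49q_C). Setting ∂π_C/∂q_C = 0: 202 - 2q_C - (q_K) = 0.
Kestrel's profit: π_K = (251 - Q)q_K - (40q_K). Setting ∂π_K/∂q_K = 0: 211 - 2q_K - (q_C) = 0.
Rearranging gives the reaction functions q_C = (202 - q_K)/2 and q_K = (211 - q_C)/2.
Solving the pair: q_C = 193/3, q_K = 220/3.
Total output Q = 193/3 + 220/3 = 413/3.

137.67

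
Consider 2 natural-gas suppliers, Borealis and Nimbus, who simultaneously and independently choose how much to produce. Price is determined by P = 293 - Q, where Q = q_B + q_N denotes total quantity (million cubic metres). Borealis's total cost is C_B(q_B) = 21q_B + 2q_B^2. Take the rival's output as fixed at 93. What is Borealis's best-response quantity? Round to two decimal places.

29.83

With the rival's output fixed at 93, Borealis's profit is π_B = (293 - 93 - q_B)q_B - (21q_B + 2q_B²) = (200 - q_B)q_B - (21q_B + 2q_B²).
∂π_B/∂q_B = 179 - 6q_B = 0, so q_B = 179/6.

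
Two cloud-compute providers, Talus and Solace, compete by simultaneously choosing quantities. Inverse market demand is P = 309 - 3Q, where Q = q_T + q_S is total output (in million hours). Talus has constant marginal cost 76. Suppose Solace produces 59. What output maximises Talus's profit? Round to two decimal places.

9.33

With the rival's output fixed at 59, Talus's profit is π_T = (309 - 3·59 - 3q_T)q_T - (76q_T) = (132 - 3q_T)q_T - (76q_T).
∂π_T/∂q_T = 56 - 6q_T = 0, so q_T = 28/3.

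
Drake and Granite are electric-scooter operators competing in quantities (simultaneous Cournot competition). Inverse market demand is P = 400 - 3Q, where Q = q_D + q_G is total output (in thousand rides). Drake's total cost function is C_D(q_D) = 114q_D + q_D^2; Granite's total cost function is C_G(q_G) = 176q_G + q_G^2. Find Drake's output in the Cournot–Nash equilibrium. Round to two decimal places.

29.38

Drake's profit: π_D = (400 - 3Q)q_D - (114q_D + q_D²). Setting ∂π_D/∂q_D = 0: 286 - 8q_D - 3(q_G) = 0.
Granite's profit: π_G = (400 - 3Q)q_G - (176q_G + q_G²). Setting ∂π_G/∂q_G = 0: 224 - 8q_G - 3(q_D) = 0.
Rearranging gives the reaction functions q_D = (286 - 3q_G)/8 and q_G = (224 - 3q_D)/8.
Solving the pair: q_D = 1616/55, q_G = 934/55.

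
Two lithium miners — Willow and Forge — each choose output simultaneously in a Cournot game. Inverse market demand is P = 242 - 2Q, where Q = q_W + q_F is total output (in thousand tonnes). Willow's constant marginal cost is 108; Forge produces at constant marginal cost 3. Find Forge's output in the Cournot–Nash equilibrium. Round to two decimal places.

57.33

Willow's profit: π_W = (242 - 2Q)q_W - (108q_W). Setting ∂π_W/∂q_W = 0: 134 - 4q_W - 2(q_F) = 0.
Forge's profit: π_F = (242 - 2Q)q_F - (3q_F). Setting ∂π_F/∂q_F = 0: 239 - 4q_F - 2(q_W) = 0.
Best responses: q_W = (134 - 2q_F)/4, q_F = (239 - 2q_W)/4.
Solving the pair: q_W = 29/6, q_F = 172/3.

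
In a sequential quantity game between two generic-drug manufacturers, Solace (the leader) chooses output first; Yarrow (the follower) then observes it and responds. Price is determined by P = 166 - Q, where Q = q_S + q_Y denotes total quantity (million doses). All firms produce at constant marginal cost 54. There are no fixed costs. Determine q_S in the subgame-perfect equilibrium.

Solve by backward induction. Given q_S, the follower Yarrow maximises π_Y = (166 - q_S - q_Y)q_Y - 54q_Y.
Follower FOC: 112 - q_S - 2q_Y = 0, so q_Y(q_S) = (112 - q_S)/2.
Solace substitutes q_Y(q_S) into its own profit: π_S = q_S(166 - q_S - (112 - q_S)/2) - 54q_S = (110 - (1/2)q_S)q_S - 54q_S.
Maximising: ∂π_S/∂q_S = 56 - q_S = 0, giving q_S = 56.
Then q_Y = (112 - 56)/2 = 28.

56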